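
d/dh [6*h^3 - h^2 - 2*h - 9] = 18*h^2 - 2*h - 2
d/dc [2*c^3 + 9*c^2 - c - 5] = 6*c^2 + 18*c - 1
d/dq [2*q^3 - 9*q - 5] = 6*q^2 - 9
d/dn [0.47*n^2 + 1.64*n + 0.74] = 0.94*n + 1.64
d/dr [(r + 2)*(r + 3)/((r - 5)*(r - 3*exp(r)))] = ((r - 5)*(r + 2)*(r + 3)*(3*exp(r) - 1) + (r - 5)*(r - 3*exp(r))*(2*r + 5) - (r + 2)*(r + 3)*(r - 3*exp(r)))/((r - 5)^2*(r - 3*exp(r))^2)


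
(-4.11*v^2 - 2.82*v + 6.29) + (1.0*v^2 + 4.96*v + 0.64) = -3.11*v^2 + 2.14*v + 6.93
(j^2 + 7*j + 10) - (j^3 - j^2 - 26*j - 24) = -j^3 + 2*j^2 + 33*j + 34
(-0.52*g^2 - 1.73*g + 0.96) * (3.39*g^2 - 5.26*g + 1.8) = -1.7628*g^4 - 3.1295*g^3 + 11.4182*g^2 - 8.1636*g + 1.728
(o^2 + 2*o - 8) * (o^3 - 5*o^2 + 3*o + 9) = o^5 - 3*o^4 - 15*o^3 + 55*o^2 - 6*o - 72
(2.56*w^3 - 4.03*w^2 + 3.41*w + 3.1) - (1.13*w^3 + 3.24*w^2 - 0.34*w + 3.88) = 1.43*w^3 - 7.27*w^2 + 3.75*w - 0.78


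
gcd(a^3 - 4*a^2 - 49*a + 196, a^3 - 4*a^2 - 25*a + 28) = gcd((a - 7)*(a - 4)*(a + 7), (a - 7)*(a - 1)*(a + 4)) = a - 7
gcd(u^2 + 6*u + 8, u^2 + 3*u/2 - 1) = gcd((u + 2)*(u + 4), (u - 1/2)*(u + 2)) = u + 2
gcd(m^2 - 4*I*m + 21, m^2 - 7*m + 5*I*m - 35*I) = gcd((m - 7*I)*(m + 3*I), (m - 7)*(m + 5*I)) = 1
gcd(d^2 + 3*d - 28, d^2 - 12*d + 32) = d - 4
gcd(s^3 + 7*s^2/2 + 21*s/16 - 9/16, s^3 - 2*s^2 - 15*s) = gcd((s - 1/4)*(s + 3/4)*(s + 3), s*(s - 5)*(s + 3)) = s + 3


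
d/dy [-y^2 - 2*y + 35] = -2*y - 2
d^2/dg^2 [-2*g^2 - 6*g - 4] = -4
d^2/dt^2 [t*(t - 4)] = 2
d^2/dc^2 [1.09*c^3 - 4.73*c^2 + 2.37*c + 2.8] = 6.54*c - 9.46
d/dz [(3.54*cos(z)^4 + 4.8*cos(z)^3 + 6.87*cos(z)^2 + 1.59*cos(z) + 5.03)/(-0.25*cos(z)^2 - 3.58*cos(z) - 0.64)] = (1.77*cos(z)^5 + 39.2196*cos(z)^4 + 43.4304*cos(z)^3 + 33.4131*cos(z)^2 + 6.2786*cos(z) - 16.9898)*sin(z)/(0.0625*cos(z)^4 + 1.79*cos(z)^3 + 13.1364*cos(z)^2 + 4.5824*cos(z) + 0.4096)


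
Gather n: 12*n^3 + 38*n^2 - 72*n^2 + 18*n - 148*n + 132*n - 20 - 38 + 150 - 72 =12*n^3 - 34*n^2 + 2*n + 20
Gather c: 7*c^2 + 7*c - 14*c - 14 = 7*c^2 - 7*c - 14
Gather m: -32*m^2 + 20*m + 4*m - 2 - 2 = -32*m^2 + 24*m - 4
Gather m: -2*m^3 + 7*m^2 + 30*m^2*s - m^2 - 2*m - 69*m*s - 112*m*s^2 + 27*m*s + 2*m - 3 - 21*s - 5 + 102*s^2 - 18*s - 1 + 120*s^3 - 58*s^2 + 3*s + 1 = -2*m^3 + m^2*(30*s + 6) + m*(-112*s^2 - 42*s) + 120*s^3 + 44*s^2 - 36*s - 8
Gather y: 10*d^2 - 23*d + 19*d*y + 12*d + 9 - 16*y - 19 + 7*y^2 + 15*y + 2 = 10*d^2 - 11*d + 7*y^2 + y*(19*d - 1) - 8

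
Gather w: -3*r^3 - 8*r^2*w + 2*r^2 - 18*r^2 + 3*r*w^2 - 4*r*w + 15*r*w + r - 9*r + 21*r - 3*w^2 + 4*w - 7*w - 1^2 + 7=-3*r^3 - 16*r^2 + 13*r + w^2*(3*r - 3) + w*(-8*r^2 + 11*r - 3) + 6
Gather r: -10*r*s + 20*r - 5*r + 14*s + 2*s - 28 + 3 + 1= r*(15 - 10*s) + 16*s - 24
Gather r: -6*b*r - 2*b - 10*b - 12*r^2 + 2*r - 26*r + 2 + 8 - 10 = -12*b - 12*r^2 + r*(-6*b - 24)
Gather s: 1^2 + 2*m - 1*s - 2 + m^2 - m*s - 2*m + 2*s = m^2 + s*(1 - m) - 1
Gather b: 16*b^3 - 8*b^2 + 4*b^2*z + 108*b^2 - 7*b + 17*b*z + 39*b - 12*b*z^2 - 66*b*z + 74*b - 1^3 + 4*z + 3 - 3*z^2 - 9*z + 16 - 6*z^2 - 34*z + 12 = 16*b^3 + b^2*(4*z + 100) + b*(-12*z^2 - 49*z + 106) - 9*z^2 - 39*z + 30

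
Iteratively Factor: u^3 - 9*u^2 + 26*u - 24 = (u - 4)*(u^2 - 5*u + 6) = (u - 4)*(u - 2)*(u - 3)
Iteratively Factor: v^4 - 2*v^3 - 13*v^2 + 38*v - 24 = (v - 3)*(v^3 + v^2 - 10*v + 8) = (v - 3)*(v - 1)*(v^2 + 2*v - 8) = (v - 3)*(v - 2)*(v - 1)*(v + 4)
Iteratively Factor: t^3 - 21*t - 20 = (t + 4)*(t^2 - 4*t - 5) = (t - 5)*(t + 4)*(t + 1)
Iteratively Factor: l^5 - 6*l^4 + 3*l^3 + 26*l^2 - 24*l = (l)*(l^4 - 6*l^3 + 3*l^2 + 26*l - 24) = l*(l - 1)*(l^3 - 5*l^2 - 2*l + 24) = l*(l - 4)*(l - 1)*(l^2 - l - 6) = l*(l - 4)*(l - 3)*(l - 1)*(l + 2)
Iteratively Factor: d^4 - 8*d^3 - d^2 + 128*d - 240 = (d - 4)*(d^3 - 4*d^2 - 17*d + 60) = (d - 4)*(d + 4)*(d^2 - 8*d + 15) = (d - 5)*(d - 4)*(d + 4)*(d - 3)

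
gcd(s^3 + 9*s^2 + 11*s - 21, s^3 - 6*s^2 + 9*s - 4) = s - 1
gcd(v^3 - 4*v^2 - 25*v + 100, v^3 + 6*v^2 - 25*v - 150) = v^2 - 25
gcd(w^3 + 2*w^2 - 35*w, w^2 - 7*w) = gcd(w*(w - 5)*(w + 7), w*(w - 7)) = w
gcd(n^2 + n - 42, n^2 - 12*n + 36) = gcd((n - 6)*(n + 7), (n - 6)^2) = n - 6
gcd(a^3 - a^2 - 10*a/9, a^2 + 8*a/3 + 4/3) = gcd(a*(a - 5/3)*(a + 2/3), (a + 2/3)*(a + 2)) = a + 2/3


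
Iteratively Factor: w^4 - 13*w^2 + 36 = (w + 3)*(w^3 - 3*w^2 - 4*w + 12) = (w + 2)*(w + 3)*(w^2 - 5*w + 6) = (w - 3)*(w + 2)*(w + 3)*(w - 2)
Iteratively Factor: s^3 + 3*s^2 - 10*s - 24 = (s - 3)*(s^2 + 6*s + 8) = (s - 3)*(s + 2)*(s + 4)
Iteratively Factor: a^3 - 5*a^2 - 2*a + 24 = (a + 2)*(a^2 - 7*a + 12) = (a - 4)*(a + 2)*(a - 3)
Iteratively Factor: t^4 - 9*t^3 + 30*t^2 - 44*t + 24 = (t - 2)*(t^3 - 7*t^2 + 16*t - 12) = (t - 2)^2*(t^2 - 5*t + 6) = (t - 3)*(t - 2)^2*(t - 2)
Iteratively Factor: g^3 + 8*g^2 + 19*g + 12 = (g + 1)*(g^2 + 7*g + 12) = (g + 1)*(g + 3)*(g + 4)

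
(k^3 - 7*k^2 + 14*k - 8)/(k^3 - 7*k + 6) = (k - 4)/(k + 3)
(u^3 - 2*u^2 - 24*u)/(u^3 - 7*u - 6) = u*(-u^2 + 2*u + 24)/(-u^3 + 7*u + 6)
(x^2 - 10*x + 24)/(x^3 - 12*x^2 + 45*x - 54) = (x - 4)/(x^2 - 6*x + 9)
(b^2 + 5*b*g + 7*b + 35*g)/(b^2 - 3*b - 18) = (b^2 + 5*b*g + 7*b + 35*g)/(b^2 - 3*b - 18)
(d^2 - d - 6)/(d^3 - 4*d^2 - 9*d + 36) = (d + 2)/(d^2 - d - 12)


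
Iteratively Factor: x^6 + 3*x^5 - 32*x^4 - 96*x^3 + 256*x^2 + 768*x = (x)*(x^5 + 3*x^4 - 32*x^3 - 96*x^2 + 256*x + 768) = x*(x - 4)*(x^4 + 7*x^3 - 4*x^2 - 112*x - 192) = x*(x - 4)^2*(x^3 + 11*x^2 + 40*x + 48) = x*(x - 4)^2*(x + 4)*(x^2 + 7*x + 12) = x*(x - 4)^2*(x + 3)*(x + 4)*(x + 4)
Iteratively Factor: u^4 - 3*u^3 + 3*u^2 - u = (u - 1)*(u^3 - 2*u^2 + u) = (u - 1)^2*(u^2 - u) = u*(u - 1)^2*(u - 1)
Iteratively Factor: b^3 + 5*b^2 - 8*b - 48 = (b + 4)*(b^2 + b - 12) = (b + 4)^2*(b - 3)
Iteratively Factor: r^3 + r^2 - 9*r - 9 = (r - 3)*(r^2 + 4*r + 3) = (r - 3)*(r + 3)*(r + 1)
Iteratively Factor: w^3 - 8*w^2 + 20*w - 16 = (w - 2)*(w^2 - 6*w + 8) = (w - 2)^2*(w - 4)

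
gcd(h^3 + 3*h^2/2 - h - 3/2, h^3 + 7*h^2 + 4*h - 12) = h - 1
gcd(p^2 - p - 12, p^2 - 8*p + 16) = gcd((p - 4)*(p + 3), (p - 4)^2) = p - 4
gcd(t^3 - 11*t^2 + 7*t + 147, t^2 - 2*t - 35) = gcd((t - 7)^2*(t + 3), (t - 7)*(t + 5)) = t - 7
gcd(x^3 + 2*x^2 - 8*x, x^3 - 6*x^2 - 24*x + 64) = x^2 + 2*x - 8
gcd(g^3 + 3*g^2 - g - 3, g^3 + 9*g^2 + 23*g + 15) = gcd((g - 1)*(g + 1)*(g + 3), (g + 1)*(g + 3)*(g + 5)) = g^2 + 4*g + 3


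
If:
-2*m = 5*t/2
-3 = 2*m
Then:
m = -3/2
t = 6/5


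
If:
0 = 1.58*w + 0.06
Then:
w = -0.04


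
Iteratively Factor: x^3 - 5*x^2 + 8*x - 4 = (x - 2)*(x^2 - 3*x + 2) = (x - 2)^2*(x - 1)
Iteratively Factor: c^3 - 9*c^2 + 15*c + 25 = (c - 5)*(c^2 - 4*c - 5) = (c - 5)^2*(c + 1)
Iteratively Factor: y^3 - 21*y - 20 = (y + 1)*(y^2 - y - 20) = (y - 5)*(y + 1)*(y + 4)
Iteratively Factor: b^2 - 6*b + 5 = (b - 5)*(b - 1)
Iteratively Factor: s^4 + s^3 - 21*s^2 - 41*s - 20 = (s + 1)*(s^3 - 21*s - 20) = (s - 5)*(s + 1)*(s^2 + 5*s + 4) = (s - 5)*(s + 1)*(s + 4)*(s + 1)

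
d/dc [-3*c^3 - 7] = -9*c^2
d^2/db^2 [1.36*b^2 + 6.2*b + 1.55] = 2.72000000000000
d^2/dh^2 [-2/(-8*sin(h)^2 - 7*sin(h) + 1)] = 2*(-256*sin(h)^3 + 88*sin(h)^2 + 215*sin(h) + 114)/((sin(h) + 1)^2*(8*sin(h) - 1)^3)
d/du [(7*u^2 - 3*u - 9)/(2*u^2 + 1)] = (6*u^2 + 50*u - 3)/(4*u^4 + 4*u^2 + 1)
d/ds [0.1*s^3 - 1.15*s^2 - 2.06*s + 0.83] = 0.3*s^2 - 2.3*s - 2.06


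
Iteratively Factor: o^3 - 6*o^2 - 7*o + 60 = (o - 4)*(o^2 - 2*o - 15) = (o - 5)*(o - 4)*(o + 3)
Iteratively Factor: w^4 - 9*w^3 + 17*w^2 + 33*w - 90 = (w + 2)*(w^3 - 11*w^2 + 39*w - 45) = (w - 5)*(w + 2)*(w^2 - 6*w + 9) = (w - 5)*(w - 3)*(w + 2)*(w - 3)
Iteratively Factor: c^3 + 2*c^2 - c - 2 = (c - 1)*(c^2 + 3*c + 2) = (c - 1)*(c + 2)*(c + 1)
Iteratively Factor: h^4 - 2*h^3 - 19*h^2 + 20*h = (h - 1)*(h^3 - h^2 - 20*h) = (h - 5)*(h - 1)*(h^2 + 4*h) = (h - 5)*(h - 1)*(h + 4)*(h)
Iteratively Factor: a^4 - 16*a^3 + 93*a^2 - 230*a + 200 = (a - 2)*(a^3 - 14*a^2 + 65*a - 100) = (a - 5)*(a - 2)*(a^2 - 9*a + 20) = (a - 5)^2*(a - 2)*(a - 4)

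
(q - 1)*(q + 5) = q^2 + 4*q - 5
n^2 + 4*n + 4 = (n + 2)^2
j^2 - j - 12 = (j - 4)*(j + 3)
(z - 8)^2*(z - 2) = z^3 - 18*z^2 + 96*z - 128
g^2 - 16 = (g - 4)*(g + 4)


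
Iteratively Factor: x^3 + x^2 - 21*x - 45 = (x - 5)*(x^2 + 6*x + 9) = (x - 5)*(x + 3)*(x + 3)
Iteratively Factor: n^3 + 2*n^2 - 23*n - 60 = (n + 3)*(n^2 - n - 20) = (n + 3)*(n + 4)*(n - 5)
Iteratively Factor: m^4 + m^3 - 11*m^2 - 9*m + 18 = (m + 3)*(m^3 - 2*m^2 - 5*m + 6) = (m + 2)*(m + 3)*(m^2 - 4*m + 3) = (m - 1)*(m + 2)*(m + 3)*(m - 3)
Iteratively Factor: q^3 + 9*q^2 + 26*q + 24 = (q + 2)*(q^2 + 7*q + 12) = (q + 2)*(q + 4)*(q + 3)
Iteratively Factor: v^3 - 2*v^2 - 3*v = (v - 3)*(v^2 + v) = (v - 3)*(v + 1)*(v)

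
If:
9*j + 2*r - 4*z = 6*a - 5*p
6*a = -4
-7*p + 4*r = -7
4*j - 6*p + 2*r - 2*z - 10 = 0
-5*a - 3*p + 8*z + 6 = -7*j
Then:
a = -2/3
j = 491/647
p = -4063/1941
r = -10507/1941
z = -5077/1941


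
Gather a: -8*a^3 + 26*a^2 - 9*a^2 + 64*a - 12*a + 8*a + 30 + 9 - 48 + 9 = -8*a^3 + 17*a^2 + 60*a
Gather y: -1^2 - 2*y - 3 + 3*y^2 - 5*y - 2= 3*y^2 - 7*y - 6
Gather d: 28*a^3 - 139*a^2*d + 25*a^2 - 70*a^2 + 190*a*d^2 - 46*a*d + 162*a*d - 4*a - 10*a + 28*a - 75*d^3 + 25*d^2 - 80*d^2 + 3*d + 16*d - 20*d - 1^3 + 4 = 28*a^3 - 45*a^2 + 14*a - 75*d^3 + d^2*(190*a - 55) + d*(-139*a^2 + 116*a - 1) + 3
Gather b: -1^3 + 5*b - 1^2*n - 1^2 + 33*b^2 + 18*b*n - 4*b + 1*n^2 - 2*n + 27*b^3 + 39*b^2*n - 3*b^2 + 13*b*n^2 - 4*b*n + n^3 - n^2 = 27*b^3 + b^2*(39*n + 30) + b*(13*n^2 + 14*n + 1) + n^3 - 3*n - 2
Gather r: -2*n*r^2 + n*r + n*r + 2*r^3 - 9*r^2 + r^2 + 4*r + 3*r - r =2*r^3 + r^2*(-2*n - 8) + r*(2*n + 6)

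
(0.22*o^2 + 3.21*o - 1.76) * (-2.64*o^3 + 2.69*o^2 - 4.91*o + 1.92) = -0.5808*o^5 - 7.8826*o^4 + 12.2011*o^3 - 20.0731*o^2 + 14.8048*o - 3.3792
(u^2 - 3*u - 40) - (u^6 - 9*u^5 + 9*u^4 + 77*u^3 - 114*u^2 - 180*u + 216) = -u^6 + 9*u^5 - 9*u^4 - 77*u^3 + 115*u^2 + 177*u - 256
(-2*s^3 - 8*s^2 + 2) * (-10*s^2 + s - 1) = 20*s^5 + 78*s^4 - 6*s^3 - 12*s^2 + 2*s - 2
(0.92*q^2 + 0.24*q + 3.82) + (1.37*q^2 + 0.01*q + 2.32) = 2.29*q^2 + 0.25*q + 6.14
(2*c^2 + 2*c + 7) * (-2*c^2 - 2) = -4*c^4 - 4*c^3 - 18*c^2 - 4*c - 14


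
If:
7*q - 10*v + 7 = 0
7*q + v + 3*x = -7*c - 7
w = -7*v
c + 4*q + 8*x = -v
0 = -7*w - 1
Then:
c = -4591/18179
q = -333/343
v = 1/49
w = -1/7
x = 1336/2597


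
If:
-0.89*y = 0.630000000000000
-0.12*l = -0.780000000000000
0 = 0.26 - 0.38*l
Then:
No Solution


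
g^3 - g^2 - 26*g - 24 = (g - 6)*(g + 1)*(g + 4)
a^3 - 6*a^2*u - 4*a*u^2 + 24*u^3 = (a - 6*u)*(a - 2*u)*(a + 2*u)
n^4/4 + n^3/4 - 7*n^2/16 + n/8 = n*(n/4 + 1/2)*(n - 1/2)^2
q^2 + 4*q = q*(q + 4)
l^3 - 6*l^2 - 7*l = l*(l - 7)*(l + 1)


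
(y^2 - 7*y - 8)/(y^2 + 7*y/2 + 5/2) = 2*(y - 8)/(2*y + 5)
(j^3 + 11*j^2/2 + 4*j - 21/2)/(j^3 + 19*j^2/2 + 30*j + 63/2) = (j - 1)/(j + 3)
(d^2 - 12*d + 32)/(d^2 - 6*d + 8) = (d - 8)/(d - 2)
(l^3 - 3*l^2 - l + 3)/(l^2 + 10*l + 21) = (l^3 - 3*l^2 - l + 3)/(l^2 + 10*l + 21)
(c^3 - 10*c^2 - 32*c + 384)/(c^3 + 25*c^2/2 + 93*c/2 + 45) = 2*(c^2 - 16*c + 64)/(2*c^2 + 13*c + 15)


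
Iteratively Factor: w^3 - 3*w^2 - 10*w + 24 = (w + 3)*(w^2 - 6*w + 8) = (w - 2)*(w + 3)*(w - 4)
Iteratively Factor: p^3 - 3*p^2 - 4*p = (p)*(p^2 - 3*p - 4) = p*(p + 1)*(p - 4)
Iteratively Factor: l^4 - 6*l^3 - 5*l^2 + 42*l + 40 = (l + 1)*(l^3 - 7*l^2 + 2*l + 40) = (l + 1)*(l + 2)*(l^2 - 9*l + 20) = (l - 5)*(l + 1)*(l + 2)*(l - 4)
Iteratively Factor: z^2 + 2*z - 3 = (z + 3)*(z - 1)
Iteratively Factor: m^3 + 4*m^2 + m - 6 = (m + 3)*(m^2 + m - 2) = (m + 2)*(m + 3)*(m - 1)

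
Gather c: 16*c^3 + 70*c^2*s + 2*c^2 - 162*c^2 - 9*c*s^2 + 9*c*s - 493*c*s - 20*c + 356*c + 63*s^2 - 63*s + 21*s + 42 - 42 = 16*c^3 + c^2*(70*s - 160) + c*(-9*s^2 - 484*s + 336) + 63*s^2 - 42*s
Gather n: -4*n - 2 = -4*n - 2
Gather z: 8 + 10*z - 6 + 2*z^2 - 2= 2*z^2 + 10*z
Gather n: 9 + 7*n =7*n + 9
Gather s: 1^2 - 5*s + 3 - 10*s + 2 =6 - 15*s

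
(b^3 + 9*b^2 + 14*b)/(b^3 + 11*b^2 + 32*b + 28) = b/(b + 2)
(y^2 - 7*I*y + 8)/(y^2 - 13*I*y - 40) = (y + I)/(y - 5*I)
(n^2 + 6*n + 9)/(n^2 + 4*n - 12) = (n^2 + 6*n + 9)/(n^2 + 4*n - 12)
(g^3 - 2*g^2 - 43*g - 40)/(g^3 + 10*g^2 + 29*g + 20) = (g - 8)/(g + 4)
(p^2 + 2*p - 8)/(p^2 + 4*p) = (p - 2)/p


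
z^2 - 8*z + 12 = (z - 6)*(z - 2)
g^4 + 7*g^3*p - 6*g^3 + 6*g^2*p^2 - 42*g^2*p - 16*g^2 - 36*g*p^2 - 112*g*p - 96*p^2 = (g - 8)*(g + 2)*(g + p)*(g + 6*p)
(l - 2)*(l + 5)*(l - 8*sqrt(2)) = l^3 - 8*sqrt(2)*l^2 + 3*l^2 - 24*sqrt(2)*l - 10*l + 80*sqrt(2)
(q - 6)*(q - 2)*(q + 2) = q^3 - 6*q^2 - 4*q + 24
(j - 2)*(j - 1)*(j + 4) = j^3 + j^2 - 10*j + 8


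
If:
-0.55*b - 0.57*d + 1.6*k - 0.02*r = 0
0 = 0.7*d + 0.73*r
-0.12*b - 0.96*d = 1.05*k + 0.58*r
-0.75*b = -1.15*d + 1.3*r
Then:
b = 0.00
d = 0.00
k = 0.00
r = 0.00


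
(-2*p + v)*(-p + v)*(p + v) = 2*p^3 - p^2*v - 2*p*v^2 + v^3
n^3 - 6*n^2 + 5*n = n*(n - 5)*(n - 1)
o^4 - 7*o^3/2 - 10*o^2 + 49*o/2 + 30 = (o - 4)*(o - 3)*(o + 1)*(o + 5/2)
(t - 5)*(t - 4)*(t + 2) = t^3 - 7*t^2 + 2*t + 40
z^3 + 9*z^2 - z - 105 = (z - 3)*(z + 5)*(z + 7)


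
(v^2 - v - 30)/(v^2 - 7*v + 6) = (v + 5)/(v - 1)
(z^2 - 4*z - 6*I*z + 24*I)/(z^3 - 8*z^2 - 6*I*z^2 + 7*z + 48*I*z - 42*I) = (z - 4)/(z^2 - 8*z + 7)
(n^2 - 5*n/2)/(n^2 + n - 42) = n*(2*n - 5)/(2*(n^2 + n - 42))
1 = 1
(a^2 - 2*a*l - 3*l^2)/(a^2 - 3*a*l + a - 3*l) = (a + l)/(a + 1)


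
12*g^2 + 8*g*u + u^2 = (2*g + u)*(6*g + u)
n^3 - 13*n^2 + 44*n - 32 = (n - 8)*(n - 4)*(n - 1)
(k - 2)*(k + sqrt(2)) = k^2 - 2*k + sqrt(2)*k - 2*sqrt(2)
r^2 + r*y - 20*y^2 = (r - 4*y)*(r + 5*y)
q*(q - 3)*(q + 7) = q^3 + 4*q^2 - 21*q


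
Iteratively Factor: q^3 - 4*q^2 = (q)*(q^2 - 4*q) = q*(q - 4)*(q)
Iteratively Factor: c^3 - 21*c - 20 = (c + 1)*(c^2 - c - 20) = (c + 1)*(c + 4)*(c - 5)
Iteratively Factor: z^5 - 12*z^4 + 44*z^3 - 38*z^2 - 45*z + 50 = (z - 1)*(z^4 - 11*z^3 + 33*z^2 - 5*z - 50) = (z - 5)*(z - 1)*(z^3 - 6*z^2 + 3*z + 10) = (z - 5)*(z - 2)*(z - 1)*(z^2 - 4*z - 5) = (z - 5)*(z - 2)*(z - 1)*(z + 1)*(z - 5)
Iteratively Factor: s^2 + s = (s)*(s + 1)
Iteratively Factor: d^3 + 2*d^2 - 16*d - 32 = (d - 4)*(d^2 + 6*d + 8) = (d - 4)*(d + 2)*(d + 4)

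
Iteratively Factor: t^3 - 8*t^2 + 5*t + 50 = (t - 5)*(t^2 - 3*t - 10) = (t - 5)^2*(t + 2)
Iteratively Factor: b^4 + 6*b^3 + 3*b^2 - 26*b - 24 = (b + 3)*(b^3 + 3*b^2 - 6*b - 8) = (b - 2)*(b + 3)*(b^2 + 5*b + 4) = (b - 2)*(b + 3)*(b + 4)*(b + 1)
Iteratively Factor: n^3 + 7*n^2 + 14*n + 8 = (n + 2)*(n^2 + 5*n + 4) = (n + 2)*(n + 4)*(n + 1)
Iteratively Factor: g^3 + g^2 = (g + 1)*(g^2) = g*(g + 1)*(g)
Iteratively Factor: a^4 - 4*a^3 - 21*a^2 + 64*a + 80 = (a - 5)*(a^3 + a^2 - 16*a - 16) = (a - 5)*(a - 4)*(a^2 + 5*a + 4) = (a - 5)*(a - 4)*(a + 4)*(a + 1)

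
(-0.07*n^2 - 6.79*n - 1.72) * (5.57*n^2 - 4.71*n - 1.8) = -0.3899*n^4 - 37.4906*n^3 + 22.5265*n^2 + 20.3232*n + 3.096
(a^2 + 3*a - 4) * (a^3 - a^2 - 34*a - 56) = a^5 + 2*a^4 - 41*a^3 - 154*a^2 - 32*a + 224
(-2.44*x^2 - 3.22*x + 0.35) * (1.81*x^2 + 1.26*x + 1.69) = -4.4164*x^4 - 8.9026*x^3 - 7.5473*x^2 - 5.0008*x + 0.5915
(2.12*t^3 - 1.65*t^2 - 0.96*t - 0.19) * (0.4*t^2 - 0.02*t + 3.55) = 0.848*t^5 - 0.7024*t^4 + 7.175*t^3 - 5.9143*t^2 - 3.4042*t - 0.6745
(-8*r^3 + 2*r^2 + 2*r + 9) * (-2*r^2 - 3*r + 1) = 16*r^5 + 20*r^4 - 18*r^3 - 22*r^2 - 25*r + 9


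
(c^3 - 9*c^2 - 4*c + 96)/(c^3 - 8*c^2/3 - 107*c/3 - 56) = 3*(c - 4)/(3*c + 7)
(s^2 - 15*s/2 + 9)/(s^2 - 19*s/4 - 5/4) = 2*(-2*s^2 + 15*s - 18)/(-4*s^2 + 19*s + 5)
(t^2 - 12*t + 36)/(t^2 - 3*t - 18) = (t - 6)/(t + 3)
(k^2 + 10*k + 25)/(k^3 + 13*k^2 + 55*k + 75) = 1/(k + 3)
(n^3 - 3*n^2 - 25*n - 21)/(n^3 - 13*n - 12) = (n - 7)/(n - 4)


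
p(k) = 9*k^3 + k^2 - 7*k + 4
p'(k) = 27*k^2 + 2*k - 7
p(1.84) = 50.57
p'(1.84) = 88.09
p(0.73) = 2.92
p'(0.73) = 8.85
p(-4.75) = -904.73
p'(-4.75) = 592.69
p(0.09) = 3.38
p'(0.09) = -6.60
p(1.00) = 7.00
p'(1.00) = 22.00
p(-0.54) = 6.65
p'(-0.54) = -0.21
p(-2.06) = -56.01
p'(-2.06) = 103.46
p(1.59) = 31.58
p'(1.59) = 64.44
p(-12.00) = -15320.00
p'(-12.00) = 3857.00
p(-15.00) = -30041.00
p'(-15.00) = 6038.00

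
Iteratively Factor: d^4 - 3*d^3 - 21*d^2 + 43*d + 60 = (d + 4)*(d^3 - 7*d^2 + 7*d + 15) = (d - 5)*(d + 4)*(d^2 - 2*d - 3) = (d - 5)*(d - 3)*(d + 4)*(d + 1)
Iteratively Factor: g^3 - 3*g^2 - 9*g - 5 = (g + 1)*(g^2 - 4*g - 5) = (g - 5)*(g + 1)*(g + 1)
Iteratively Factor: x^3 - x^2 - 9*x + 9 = (x - 3)*(x^2 + 2*x - 3) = (x - 3)*(x - 1)*(x + 3)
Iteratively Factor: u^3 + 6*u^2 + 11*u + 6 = (u + 1)*(u^2 + 5*u + 6) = (u + 1)*(u + 3)*(u + 2)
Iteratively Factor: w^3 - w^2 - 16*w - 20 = (w - 5)*(w^2 + 4*w + 4) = (w - 5)*(w + 2)*(w + 2)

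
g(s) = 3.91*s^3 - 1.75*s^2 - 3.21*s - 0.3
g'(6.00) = 398.07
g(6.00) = 762.00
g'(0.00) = -3.21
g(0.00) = -0.30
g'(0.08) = -3.41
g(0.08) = -0.57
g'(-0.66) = 4.21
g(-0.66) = -0.07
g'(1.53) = 18.89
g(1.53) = 4.70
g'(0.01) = -3.24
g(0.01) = -0.33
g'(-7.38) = 661.49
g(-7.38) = -1643.54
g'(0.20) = -3.44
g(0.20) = -0.98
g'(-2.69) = 91.08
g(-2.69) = -80.44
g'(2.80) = 78.95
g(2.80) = 62.82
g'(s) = 11.73*s^2 - 3.5*s - 3.21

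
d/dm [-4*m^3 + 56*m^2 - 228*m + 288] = -12*m^2 + 112*m - 228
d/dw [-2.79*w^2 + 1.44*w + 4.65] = 1.44 - 5.58*w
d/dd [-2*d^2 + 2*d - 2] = 2 - 4*d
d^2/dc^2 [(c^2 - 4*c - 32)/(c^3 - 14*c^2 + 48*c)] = 2*(c^3 + 12*c^2 - 72*c + 144)/(c^3*(c^3 - 18*c^2 + 108*c - 216))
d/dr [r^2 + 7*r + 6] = 2*r + 7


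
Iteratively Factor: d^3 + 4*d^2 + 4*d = (d)*(d^2 + 4*d + 4) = d*(d + 2)*(d + 2)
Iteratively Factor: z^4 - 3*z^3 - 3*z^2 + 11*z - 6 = (z - 1)*(z^3 - 2*z^2 - 5*z + 6) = (z - 1)^2*(z^2 - z - 6) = (z - 3)*(z - 1)^2*(z + 2)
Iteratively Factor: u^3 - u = (u - 1)*(u^2 + u) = (u - 1)*(u + 1)*(u)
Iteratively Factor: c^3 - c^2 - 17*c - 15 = (c - 5)*(c^2 + 4*c + 3) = (c - 5)*(c + 1)*(c + 3)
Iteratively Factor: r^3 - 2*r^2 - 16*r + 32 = (r + 4)*(r^2 - 6*r + 8) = (r - 4)*(r + 4)*(r - 2)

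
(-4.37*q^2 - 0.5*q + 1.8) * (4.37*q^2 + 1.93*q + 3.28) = -19.0969*q^4 - 10.6191*q^3 - 7.4326*q^2 + 1.834*q + 5.904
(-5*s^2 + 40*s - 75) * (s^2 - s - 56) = -5*s^4 + 45*s^3 + 165*s^2 - 2165*s + 4200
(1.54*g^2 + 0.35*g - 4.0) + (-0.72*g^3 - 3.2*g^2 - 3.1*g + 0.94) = -0.72*g^3 - 1.66*g^2 - 2.75*g - 3.06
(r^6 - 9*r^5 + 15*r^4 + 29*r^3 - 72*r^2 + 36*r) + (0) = r^6 - 9*r^5 + 15*r^4 + 29*r^3 - 72*r^2 + 36*r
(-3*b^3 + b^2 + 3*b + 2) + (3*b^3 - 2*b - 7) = b^2 + b - 5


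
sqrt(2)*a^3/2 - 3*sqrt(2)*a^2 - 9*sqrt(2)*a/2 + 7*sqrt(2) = (a - 7)*(a - 1)*(sqrt(2)*a/2 + sqrt(2))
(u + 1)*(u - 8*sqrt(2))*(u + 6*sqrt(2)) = u^3 - 2*sqrt(2)*u^2 + u^2 - 96*u - 2*sqrt(2)*u - 96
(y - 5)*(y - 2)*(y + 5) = y^3 - 2*y^2 - 25*y + 50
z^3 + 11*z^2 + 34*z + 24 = (z + 1)*(z + 4)*(z + 6)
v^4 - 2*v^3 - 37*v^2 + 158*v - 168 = (v - 4)*(v - 3)*(v - 2)*(v + 7)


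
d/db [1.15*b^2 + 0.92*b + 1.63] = 2.3*b + 0.92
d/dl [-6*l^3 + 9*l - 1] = 9 - 18*l^2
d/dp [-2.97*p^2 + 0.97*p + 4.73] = 0.97 - 5.94*p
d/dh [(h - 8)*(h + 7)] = 2*h - 1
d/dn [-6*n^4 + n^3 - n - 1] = -24*n^3 + 3*n^2 - 1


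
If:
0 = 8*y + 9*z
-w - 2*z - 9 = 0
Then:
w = -2*z - 9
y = -9*z/8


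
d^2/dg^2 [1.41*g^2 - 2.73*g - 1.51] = 2.82000000000000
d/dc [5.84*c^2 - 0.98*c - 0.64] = 11.68*c - 0.98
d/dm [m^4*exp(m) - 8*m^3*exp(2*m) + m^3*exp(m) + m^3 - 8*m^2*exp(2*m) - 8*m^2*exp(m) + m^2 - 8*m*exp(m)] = m^4*exp(m) - 16*m^3*exp(2*m) + 5*m^3*exp(m) - 40*m^2*exp(2*m) - 5*m^2*exp(m) + 3*m^2 - 16*m*exp(2*m) - 24*m*exp(m) + 2*m - 8*exp(m)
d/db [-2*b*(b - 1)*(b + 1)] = 2 - 6*b^2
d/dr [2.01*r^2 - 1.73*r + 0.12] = 4.02*r - 1.73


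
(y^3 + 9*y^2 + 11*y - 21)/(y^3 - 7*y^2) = (y^3 + 9*y^2 + 11*y - 21)/(y^2*(y - 7))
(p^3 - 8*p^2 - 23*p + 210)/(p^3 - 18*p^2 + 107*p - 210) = (p + 5)/(p - 5)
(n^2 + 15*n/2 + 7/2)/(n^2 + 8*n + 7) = (n + 1/2)/(n + 1)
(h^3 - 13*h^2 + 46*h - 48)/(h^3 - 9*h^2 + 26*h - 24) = (h - 8)/(h - 4)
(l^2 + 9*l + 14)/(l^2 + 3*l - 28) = (l + 2)/(l - 4)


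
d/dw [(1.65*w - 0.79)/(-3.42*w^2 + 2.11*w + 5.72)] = (5.643*w^2 - 5.4036*w + 11.1049)/(11.6964*w^4 - 14.4324*w^3 - 34.6727*w^2 + 24.1384*w + 32.7184)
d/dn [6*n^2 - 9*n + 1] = 12*n - 9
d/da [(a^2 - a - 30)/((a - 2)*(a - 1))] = 2*(-a^2 + 32*a - 46)/(a^4 - 6*a^3 + 13*a^2 - 12*a + 4)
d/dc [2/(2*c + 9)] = -4/(2*c + 9)^2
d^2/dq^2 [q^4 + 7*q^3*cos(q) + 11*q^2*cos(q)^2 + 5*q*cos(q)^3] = -7*q^3*cos(q) - 42*q^2*sin(q) - 22*q^2*cos(2*q) + 12*q^2 - 44*q*sin(2*q) + 153*q*cos(q)/4 - 45*q*cos(3*q)/4 - 15*sin(q)/2 - 15*sin(3*q)/2 + 11*cos(2*q) + 11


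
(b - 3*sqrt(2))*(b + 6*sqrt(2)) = b^2 + 3*sqrt(2)*b - 36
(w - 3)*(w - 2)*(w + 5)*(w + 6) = w^4 + 6*w^3 - 19*w^2 - 84*w + 180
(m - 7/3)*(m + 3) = m^2 + 2*m/3 - 7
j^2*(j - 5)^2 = j^4 - 10*j^3 + 25*j^2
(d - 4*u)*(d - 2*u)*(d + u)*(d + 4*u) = d^4 - d^3*u - 18*d^2*u^2 + 16*d*u^3 + 32*u^4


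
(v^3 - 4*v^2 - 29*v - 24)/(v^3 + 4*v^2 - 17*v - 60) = (v^2 - 7*v - 8)/(v^2 + v - 20)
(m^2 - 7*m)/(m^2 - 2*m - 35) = m/(m + 5)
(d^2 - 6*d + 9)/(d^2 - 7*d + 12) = (d - 3)/(d - 4)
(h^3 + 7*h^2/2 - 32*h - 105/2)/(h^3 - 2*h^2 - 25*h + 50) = (2*h^2 + 17*h + 21)/(2*(h^2 + 3*h - 10))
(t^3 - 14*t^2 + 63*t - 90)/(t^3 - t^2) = (t^3 - 14*t^2 + 63*t - 90)/(t^2*(t - 1))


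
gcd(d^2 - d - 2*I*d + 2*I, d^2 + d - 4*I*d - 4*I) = 1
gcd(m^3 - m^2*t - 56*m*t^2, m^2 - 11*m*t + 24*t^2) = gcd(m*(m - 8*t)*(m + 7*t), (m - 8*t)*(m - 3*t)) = -m + 8*t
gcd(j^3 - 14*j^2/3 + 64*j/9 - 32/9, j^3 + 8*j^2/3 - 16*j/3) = j - 4/3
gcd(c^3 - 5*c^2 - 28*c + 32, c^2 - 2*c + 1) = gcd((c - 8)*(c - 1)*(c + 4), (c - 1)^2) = c - 1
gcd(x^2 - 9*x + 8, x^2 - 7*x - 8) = x - 8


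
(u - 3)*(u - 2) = u^2 - 5*u + 6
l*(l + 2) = l^2 + 2*l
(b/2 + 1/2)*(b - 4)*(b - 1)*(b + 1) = b^4/2 - 3*b^3/2 - 5*b^2/2 + 3*b/2 + 2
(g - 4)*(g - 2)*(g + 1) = g^3 - 5*g^2 + 2*g + 8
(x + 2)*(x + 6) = x^2 + 8*x + 12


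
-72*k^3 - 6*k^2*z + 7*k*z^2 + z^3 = (-3*k + z)*(4*k + z)*(6*k + z)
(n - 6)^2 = n^2 - 12*n + 36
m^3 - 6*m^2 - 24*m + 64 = (m - 8)*(m - 2)*(m + 4)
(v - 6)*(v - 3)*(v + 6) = v^3 - 3*v^2 - 36*v + 108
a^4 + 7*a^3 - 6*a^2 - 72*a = a*(a - 3)*(a + 4)*(a + 6)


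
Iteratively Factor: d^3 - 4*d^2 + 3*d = (d - 3)*(d^2 - d) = d*(d - 3)*(d - 1)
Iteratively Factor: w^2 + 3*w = (w)*(w + 3)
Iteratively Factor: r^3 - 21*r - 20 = (r + 4)*(r^2 - 4*r - 5) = (r + 1)*(r + 4)*(r - 5)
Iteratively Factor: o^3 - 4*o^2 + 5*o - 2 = (o - 1)*(o^2 - 3*o + 2) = (o - 1)^2*(o - 2)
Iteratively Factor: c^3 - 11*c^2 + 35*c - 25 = (c - 5)*(c^2 - 6*c + 5) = (c - 5)*(c - 1)*(c - 5)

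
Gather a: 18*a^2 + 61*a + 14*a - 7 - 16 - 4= 18*a^2 + 75*a - 27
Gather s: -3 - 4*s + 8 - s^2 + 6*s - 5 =-s^2 + 2*s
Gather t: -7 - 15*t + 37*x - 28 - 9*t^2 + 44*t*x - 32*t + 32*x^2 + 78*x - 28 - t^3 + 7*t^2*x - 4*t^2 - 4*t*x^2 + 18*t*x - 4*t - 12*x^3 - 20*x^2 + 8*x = -t^3 + t^2*(7*x - 13) + t*(-4*x^2 + 62*x - 51) - 12*x^3 + 12*x^2 + 123*x - 63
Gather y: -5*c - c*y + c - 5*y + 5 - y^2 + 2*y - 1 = -4*c - y^2 + y*(-c - 3) + 4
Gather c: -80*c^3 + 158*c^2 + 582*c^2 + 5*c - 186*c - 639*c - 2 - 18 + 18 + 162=-80*c^3 + 740*c^2 - 820*c + 160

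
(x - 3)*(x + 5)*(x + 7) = x^3 + 9*x^2 - x - 105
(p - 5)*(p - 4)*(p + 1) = p^3 - 8*p^2 + 11*p + 20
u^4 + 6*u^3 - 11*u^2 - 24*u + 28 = (u - 2)*(u - 1)*(u + 2)*(u + 7)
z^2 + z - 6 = (z - 2)*(z + 3)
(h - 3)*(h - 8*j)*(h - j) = h^3 - 9*h^2*j - 3*h^2 + 8*h*j^2 + 27*h*j - 24*j^2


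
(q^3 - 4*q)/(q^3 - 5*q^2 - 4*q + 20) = q/(q - 5)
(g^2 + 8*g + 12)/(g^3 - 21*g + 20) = (g^2 + 8*g + 12)/(g^3 - 21*g + 20)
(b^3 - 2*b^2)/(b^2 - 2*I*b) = b*(b - 2)/(b - 2*I)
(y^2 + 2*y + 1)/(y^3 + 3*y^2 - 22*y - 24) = (y + 1)/(y^2 + 2*y - 24)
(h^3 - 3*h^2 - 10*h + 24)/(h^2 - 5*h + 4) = (h^2 + h - 6)/(h - 1)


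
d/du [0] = 0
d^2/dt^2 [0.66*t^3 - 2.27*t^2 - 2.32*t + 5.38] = 3.96*t - 4.54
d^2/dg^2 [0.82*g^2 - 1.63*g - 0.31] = 1.64000000000000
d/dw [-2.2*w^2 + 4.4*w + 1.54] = 4.4 - 4.4*w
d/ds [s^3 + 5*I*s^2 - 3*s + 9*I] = 3*s^2 + 10*I*s - 3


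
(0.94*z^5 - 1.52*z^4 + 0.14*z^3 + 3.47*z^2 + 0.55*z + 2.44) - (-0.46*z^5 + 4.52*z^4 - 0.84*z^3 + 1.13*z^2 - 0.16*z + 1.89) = 1.4*z^5 - 6.04*z^4 + 0.98*z^3 + 2.34*z^2 + 0.71*z + 0.55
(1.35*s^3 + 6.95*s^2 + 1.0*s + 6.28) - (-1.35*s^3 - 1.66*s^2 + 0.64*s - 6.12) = 2.7*s^3 + 8.61*s^2 + 0.36*s + 12.4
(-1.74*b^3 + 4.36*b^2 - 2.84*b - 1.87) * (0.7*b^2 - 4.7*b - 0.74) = -1.218*b^5 + 11.23*b^4 - 21.1924*b^3 + 8.8126*b^2 + 10.8906*b + 1.3838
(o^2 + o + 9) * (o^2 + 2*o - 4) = o^4 + 3*o^3 + 7*o^2 + 14*o - 36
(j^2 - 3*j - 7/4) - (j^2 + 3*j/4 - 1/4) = -15*j/4 - 3/2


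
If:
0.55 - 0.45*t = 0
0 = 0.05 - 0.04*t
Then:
No Solution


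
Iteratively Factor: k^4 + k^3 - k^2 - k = (k + 1)*(k^3 - k) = (k + 1)^2*(k^2 - k) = k*(k + 1)^2*(k - 1)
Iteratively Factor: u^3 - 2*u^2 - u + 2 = (u + 1)*(u^2 - 3*u + 2) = (u - 2)*(u + 1)*(u - 1)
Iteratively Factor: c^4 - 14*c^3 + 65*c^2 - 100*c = (c - 5)*(c^3 - 9*c^2 + 20*c) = (c - 5)^2*(c^2 - 4*c) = c*(c - 5)^2*(c - 4)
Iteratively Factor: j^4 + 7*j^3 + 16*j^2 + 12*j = (j)*(j^3 + 7*j^2 + 16*j + 12) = j*(j + 2)*(j^2 + 5*j + 6) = j*(j + 2)^2*(j + 3)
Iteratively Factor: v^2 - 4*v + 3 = (v - 3)*(v - 1)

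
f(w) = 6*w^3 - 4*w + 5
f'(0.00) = -4.00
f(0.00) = 5.00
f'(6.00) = 644.00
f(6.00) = 1277.00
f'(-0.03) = -3.98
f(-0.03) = 5.12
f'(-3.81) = 257.29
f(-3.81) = -311.60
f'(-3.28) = 189.65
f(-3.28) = -193.61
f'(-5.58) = 556.46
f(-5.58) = -1015.13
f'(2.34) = 94.56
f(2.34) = 72.52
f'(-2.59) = 116.75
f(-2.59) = -88.88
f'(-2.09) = 74.63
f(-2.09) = -41.42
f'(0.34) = -1.92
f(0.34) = 3.88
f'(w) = 18*w^2 - 4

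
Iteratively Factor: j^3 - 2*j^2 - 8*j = (j)*(j^2 - 2*j - 8) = j*(j - 4)*(j + 2)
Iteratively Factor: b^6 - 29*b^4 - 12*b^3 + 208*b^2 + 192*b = (b + 4)*(b^5 - 4*b^4 - 13*b^3 + 40*b^2 + 48*b) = b*(b + 4)*(b^4 - 4*b^3 - 13*b^2 + 40*b + 48) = b*(b + 1)*(b + 4)*(b^3 - 5*b^2 - 8*b + 48) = b*(b - 4)*(b + 1)*(b + 4)*(b^2 - b - 12) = b*(b - 4)^2*(b + 1)*(b + 4)*(b + 3)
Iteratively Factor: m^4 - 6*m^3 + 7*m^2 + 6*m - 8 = (m + 1)*(m^3 - 7*m^2 + 14*m - 8) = (m - 4)*(m + 1)*(m^2 - 3*m + 2) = (m - 4)*(m - 1)*(m + 1)*(m - 2)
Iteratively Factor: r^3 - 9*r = (r)*(r^2 - 9) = r*(r + 3)*(r - 3)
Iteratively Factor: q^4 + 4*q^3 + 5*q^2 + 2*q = (q + 1)*(q^3 + 3*q^2 + 2*q) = (q + 1)*(q + 2)*(q^2 + q) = q*(q + 1)*(q + 2)*(q + 1)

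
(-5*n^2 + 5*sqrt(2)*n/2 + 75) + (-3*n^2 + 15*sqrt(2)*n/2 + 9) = -8*n^2 + 10*sqrt(2)*n + 84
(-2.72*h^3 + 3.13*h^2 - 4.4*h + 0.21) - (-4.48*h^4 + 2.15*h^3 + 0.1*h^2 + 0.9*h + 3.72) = 4.48*h^4 - 4.87*h^3 + 3.03*h^2 - 5.3*h - 3.51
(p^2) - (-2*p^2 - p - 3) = 3*p^2 + p + 3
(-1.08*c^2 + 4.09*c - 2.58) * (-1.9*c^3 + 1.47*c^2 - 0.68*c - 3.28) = 2.052*c^5 - 9.3586*c^4 + 11.6487*c^3 - 3.0314*c^2 - 11.6608*c + 8.4624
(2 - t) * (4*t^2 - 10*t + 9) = -4*t^3 + 18*t^2 - 29*t + 18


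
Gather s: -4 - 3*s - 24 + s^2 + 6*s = s^2 + 3*s - 28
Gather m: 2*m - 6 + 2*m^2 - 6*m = 2*m^2 - 4*m - 6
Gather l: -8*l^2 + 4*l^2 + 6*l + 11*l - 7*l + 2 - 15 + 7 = -4*l^2 + 10*l - 6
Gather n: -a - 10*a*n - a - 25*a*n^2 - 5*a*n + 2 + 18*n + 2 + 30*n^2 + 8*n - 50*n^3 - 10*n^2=-2*a - 50*n^3 + n^2*(20 - 25*a) + n*(26 - 15*a) + 4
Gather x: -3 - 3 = -6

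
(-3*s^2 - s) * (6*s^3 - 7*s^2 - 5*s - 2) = -18*s^5 + 15*s^4 + 22*s^3 + 11*s^2 + 2*s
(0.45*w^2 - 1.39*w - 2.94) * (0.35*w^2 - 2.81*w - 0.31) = 0.1575*w^4 - 1.751*w^3 + 2.7374*w^2 + 8.6923*w + 0.9114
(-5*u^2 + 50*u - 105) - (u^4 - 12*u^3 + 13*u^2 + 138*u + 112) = -u^4 + 12*u^3 - 18*u^2 - 88*u - 217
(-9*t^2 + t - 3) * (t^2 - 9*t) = -9*t^4 + 82*t^3 - 12*t^2 + 27*t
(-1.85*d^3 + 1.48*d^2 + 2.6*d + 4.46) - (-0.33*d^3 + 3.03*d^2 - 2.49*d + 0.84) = -1.52*d^3 - 1.55*d^2 + 5.09*d + 3.62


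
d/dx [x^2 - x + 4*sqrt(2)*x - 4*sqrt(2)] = 2*x - 1 + 4*sqrt(2)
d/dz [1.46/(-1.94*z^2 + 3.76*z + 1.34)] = (5.6648*z - 5.4896)/(-1.94*z^2 + 3.76*z + 1.34)^2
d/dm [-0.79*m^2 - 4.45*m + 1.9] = -1.58*m - 4.45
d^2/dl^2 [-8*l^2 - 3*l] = -16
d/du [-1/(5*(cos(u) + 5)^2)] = -2*sin(u)/(5*(cos(u) + 5)^3)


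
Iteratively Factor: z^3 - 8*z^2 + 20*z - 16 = (z - 2)*(z^2 - 6*z + 8) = (z - 4)*(z - 2)*(z - 2)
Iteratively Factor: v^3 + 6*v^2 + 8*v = (v + 4)*(v^2 + 2*v) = v*(v + 4)*(v + 2)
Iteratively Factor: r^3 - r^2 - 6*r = (r - 3)*(r^2 + 2*r) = (r - 3)*(r + 2)*(r)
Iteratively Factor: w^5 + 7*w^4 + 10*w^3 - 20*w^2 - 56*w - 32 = (w + 4)*(w^4 + 3*w^3 - 2*w^2 - 12*w - 8) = (w + 1)*(w + 4)*(w^3 + 2*w^2 - 4*w - 8) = (w + 1)*(w + 2)*(w + 4)*(w^2 - 4) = (w + 1)*(w + 2)^2*(w + 4)*(w - 2)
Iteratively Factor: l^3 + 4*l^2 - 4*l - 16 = (l - 2)*(l^2 + 6*l + 8) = (l - 2)*(l + 2)*(l + 4)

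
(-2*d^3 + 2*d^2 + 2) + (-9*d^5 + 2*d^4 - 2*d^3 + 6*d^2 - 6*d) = -9*d^5 + 2*d^4 - 4*d^3 + 8*d^2 - 6*d + 2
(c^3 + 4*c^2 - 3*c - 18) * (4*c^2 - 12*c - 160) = 4*c^5 + 4*c^4 - 220*c^3 - 676*c^2 + 696*c + 2880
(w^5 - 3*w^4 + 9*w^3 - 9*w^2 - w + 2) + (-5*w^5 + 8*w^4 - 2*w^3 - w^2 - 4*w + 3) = -4*w^5 + 5*w^4 + 7*w^3 - 10*w^2 - 5*w + 5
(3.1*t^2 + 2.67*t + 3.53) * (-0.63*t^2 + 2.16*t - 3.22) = -1.953*t^4 + 5.0139*t^3 - 6.4387*t^2 - 0.9726*t - 11.3666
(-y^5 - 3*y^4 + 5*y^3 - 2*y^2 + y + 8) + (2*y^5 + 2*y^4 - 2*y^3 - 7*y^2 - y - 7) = y^5 - y^4 + 3*y^3 - 9*y^2 + 1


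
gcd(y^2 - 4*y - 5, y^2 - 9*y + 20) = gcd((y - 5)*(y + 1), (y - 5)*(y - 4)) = y - 5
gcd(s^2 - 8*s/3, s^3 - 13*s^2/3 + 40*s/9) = s^2 - 8*s/3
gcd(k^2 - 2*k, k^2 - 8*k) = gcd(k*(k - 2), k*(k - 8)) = k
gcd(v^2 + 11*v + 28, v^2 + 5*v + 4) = v + 4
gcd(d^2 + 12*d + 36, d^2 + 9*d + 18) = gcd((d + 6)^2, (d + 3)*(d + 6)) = d + 6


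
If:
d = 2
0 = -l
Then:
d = 2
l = 0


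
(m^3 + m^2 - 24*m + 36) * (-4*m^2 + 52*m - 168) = -4*m^5 + 48*m^4 - 20*m^3 - 1560*m^2 + 5904*m - 6048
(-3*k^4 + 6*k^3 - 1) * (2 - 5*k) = 15*k^5 - 36*k^4 + 12*k^3 + 5*k - 2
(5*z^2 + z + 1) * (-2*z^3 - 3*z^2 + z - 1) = -10*z^5 - 17*z^4 - 7*z^2 - 1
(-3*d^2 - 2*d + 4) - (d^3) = -d^3 - 3*d^2 - 2*d + 4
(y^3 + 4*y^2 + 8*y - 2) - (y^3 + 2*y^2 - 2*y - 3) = 2*y^2 + 10*y + 1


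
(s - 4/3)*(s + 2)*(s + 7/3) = s^3 + 3*s^2 - 10*s/9 - 56/9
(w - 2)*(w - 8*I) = w^2 - 2*w - 8*I*w + 16*I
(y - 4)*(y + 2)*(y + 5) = y^3 + 3*y^2 - 18*y - 40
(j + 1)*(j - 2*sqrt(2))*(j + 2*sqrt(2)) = j^3 + j^2 - 8*j - 8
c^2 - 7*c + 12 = (c - 4)*(c - 3)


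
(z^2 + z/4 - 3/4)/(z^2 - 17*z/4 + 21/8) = 2*(z + 1)/(2*z - 7)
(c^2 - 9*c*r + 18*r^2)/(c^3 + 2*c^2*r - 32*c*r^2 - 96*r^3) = (c - 3*r)/(c^2 + 8*c*r + 16*r^2)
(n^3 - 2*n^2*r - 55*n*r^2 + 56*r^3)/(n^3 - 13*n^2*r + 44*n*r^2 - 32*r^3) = (-n - 7*r)/(-n + 4*r)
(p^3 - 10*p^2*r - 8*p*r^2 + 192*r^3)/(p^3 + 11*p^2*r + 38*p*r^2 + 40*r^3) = (p^2 - 14*p*r + 48*r^2)/(p^2 + 7*p*r + 10*r^2)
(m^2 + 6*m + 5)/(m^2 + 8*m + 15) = (m + 1)/(m + 3)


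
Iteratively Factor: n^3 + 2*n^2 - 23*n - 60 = (n + 4)*(n^2 - 2*n - 15) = (n - 5)*(n + 4)*(n + 3)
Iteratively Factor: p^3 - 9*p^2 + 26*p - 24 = (p - 3)*(p^2 - 6*p + 8) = (p - 4)*(p - 3)*(p - 2)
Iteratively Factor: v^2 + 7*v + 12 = (v + 4)*(v + 3)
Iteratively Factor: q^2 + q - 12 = (q - 3)*(q + 4)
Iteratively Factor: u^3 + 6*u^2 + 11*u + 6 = (u + 2)*(u^2 + 4*u + 3) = (u + 1)*(u + 2)*(u + 3)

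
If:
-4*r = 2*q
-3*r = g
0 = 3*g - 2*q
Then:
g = 0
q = 0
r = 0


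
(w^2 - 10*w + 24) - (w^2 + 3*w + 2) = 22 - 13*w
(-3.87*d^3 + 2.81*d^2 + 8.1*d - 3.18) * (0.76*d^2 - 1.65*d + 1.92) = -2.9412*d^5 + 8.5211*d^4 - 5.9109*d^3 - 10.3866*d^2 + 20.799*d - 6.1056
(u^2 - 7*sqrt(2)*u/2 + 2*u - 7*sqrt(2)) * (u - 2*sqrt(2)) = u^3 - 11*sqrt(2)*u^2/2 + 2*u^2 - 11*sqrt(2)*u + 14*u + 28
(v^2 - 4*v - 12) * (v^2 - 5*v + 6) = v^4 - 9*v^3 + 14*v^2 + 36*v - 72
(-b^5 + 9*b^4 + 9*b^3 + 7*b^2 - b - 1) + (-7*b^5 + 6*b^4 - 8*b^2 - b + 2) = -8*b^5 + 15*b^4 + 9*b^3 - b^2 - 2*b + 1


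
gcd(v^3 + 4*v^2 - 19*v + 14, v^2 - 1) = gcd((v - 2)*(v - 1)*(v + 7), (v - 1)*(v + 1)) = v - 1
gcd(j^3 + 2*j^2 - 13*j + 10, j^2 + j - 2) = j - 1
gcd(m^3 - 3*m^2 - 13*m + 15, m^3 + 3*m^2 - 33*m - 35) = m - 5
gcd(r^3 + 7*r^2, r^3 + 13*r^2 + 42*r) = r^2 + 7*r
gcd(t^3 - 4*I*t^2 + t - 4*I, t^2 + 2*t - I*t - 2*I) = t - I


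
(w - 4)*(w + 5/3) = w^2 - 7*w/3 - 20/3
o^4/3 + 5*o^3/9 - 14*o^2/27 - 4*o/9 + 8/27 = (o/3 + 1/3)*(o - 2/3)^2*(o + 2)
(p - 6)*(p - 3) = p^2 - 9*p + 18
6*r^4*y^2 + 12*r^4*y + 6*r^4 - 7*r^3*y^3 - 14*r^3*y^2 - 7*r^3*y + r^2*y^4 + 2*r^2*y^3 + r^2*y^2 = (-6*r + y)*(-r + y)*(r*y + r)^2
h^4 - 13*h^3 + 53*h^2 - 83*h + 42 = (h - 7)*(h - 3)*(h - 2)*(h - 1)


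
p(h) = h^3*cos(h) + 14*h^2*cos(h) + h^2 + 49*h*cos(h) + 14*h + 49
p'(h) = -h^3*sin(h) - 14*h^2*sin(h) + 3*h^2*cos(h) - 49*h*sin(h) + 28*h*cos(h) + 2*h + 49*cos(h) + 14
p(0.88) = 96.91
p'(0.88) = 22.04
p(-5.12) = -3.64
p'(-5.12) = 14.14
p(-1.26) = 20.25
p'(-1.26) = -22.39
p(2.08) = -1.15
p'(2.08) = -190.18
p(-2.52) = 61.19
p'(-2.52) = -18.45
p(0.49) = 80.35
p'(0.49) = 58.02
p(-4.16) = 25.67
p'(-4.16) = 42.41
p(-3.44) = 54.34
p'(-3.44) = 31.23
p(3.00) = -197.00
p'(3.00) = -180.73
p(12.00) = 4016.58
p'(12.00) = 3051.86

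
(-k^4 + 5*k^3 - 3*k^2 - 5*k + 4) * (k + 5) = -k^5 + 22*k^3 - 20*k^2 - 21*k + 20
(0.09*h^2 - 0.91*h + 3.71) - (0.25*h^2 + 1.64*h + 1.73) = -0.16*h^2 - 2.55*h + 1.98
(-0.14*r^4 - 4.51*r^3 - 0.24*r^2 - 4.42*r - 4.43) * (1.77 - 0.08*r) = 0.0112*r^5 + 0.113*r^4 - 7.9635*r^3 - 0.0712*r^2 - 7.469*r - 7.8411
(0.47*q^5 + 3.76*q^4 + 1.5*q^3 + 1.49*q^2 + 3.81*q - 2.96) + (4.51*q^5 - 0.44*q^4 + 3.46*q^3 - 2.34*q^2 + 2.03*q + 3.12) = 4.98*q^5 + 3.32*q^4 + 4.96*q^3 - 0.85*q^2 + 5.84*q + 0.16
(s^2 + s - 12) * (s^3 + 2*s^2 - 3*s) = s^5 + 3*s^4 - 13*s^3 - 27*s^2 + 36*s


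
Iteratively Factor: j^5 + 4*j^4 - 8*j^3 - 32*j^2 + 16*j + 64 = (j - 2)*(j^4 + 6*j^3 + 4*j^2 - 24*j - 32) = (j - 2)*(j + 2)*(j^3 + 4*j^2 - 4*j - 16) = (j - 2)^2*(j + 2)*(j^2 + 6*j + 8) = (j - 2)^2*(j + 2)*(j + 4)*(j + 2)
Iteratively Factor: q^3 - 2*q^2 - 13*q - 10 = (q + 2)*(q^2 - 4*q - 5) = (q + 1)*(q + 2)*(q - 5)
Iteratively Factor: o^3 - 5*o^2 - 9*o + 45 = (o - 3)*(o^2 - 2*o - 15) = (o - 3)*(o + 3)*(o - 5)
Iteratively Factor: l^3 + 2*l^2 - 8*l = (l)*(l^2 + 2*l - 8) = l*(l - 2)*(l + 4)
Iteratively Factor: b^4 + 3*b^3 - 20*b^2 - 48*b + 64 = (b - 4)*(b^3 + 7*b^2 + 8*b - 16) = (b - 4)*(b - 1)*(b^2 + 8*b + 16) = (b - 4)*(b - 1)*(b + 4)*(b + 4)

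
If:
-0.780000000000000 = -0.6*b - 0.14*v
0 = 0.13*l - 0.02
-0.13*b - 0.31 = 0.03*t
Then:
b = 1.3 - 0.233333333333333*v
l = 0.15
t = 1.01111111111111*v - 15.9666666666667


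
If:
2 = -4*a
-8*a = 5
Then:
No Solution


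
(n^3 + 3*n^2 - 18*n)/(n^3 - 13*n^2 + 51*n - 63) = n*(n + 6)/(n^2 - 10*n + 21)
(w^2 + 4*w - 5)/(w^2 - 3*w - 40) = (w - 1)/(w - 8)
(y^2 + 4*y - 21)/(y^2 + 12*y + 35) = (y - 3)/(y + 5)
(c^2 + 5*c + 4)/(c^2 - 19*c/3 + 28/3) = 3*(c^2 + 5*c + 4)/(3*c^2 - 19*c + 28)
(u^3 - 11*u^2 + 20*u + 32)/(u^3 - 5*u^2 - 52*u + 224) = (u + 1)/(u + 7)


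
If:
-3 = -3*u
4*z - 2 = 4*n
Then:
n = z - 1/2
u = 1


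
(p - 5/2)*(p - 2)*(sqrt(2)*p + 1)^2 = 2*p^4 - 9*p^3 + 2*sqrt(2)*p^3 - 9*sqrt(2)*p^2 + 11*p^2 - 9*p/2 + 10*sqrt(2)*p + 5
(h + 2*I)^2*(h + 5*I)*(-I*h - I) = -I*h^4 + 9*h^3 - I*h^3 + 9*h^2 + 24*I*h^2 - 20*h + 24*I*h - 20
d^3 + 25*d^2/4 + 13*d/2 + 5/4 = (d + 1/4)*(d + 1)*(d + 5)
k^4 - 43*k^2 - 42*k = k*(k - 7)*(k + 1)*(k + 6)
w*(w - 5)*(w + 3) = w^3 - 2*w^2 - 15*w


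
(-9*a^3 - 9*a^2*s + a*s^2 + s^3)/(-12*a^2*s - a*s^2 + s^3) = (-3*a^2 - 2*a*s + s^2)/(s*(-4*a + s))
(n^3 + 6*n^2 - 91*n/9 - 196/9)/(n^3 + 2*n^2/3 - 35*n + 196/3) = (n + 4/3)/(n - 4)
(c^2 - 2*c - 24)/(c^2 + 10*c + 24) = (c - 6)/(c + 6)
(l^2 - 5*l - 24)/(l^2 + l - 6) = (l - 8)/(l - 2)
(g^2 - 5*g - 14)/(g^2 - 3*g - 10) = (g - 7)/(g - 5)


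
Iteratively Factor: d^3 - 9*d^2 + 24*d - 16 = (d - 4)*(d^2 - 5*d + 4) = (d - 4)^2*(d - 1)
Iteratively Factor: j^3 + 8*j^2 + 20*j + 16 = (j + 2)*(j^2 + 6*j + 8) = (j + 2)^2*(j + 4)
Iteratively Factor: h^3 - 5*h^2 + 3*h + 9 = (h + 1)*(h^2 - 6*h + 9) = (h - 3)*(h + 1)*(h - 3)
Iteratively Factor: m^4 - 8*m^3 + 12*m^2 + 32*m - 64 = (m - 4)*(m^3 - 4*m^2 - 4*m + 16) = (m - 4)*(m - 2)*(m^2 - 2*m - 8) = (m - 4)*(m - 2)*(m + 2)*(m - 4)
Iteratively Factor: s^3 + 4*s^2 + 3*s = (s + 1)*(s^2 + 3*s) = s*(s + 1)*(s + 3)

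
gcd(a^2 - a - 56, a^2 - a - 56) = a^2 - a - 56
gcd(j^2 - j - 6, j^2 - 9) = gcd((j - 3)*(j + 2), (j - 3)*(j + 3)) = j - 3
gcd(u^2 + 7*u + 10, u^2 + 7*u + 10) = u^2 + 7*u + 10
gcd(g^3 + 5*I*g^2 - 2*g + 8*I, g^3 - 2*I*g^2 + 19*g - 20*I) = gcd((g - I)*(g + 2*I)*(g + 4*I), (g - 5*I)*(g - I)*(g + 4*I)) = g^2 + 3*I*g + 4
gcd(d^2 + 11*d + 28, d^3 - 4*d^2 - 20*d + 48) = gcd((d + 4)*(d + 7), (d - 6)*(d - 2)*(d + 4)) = d + 4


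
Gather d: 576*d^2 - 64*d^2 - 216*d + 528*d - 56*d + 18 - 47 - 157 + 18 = 512*d^2 + 256*d - 168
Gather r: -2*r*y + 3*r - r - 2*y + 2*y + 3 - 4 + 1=r*(2 - 2*y)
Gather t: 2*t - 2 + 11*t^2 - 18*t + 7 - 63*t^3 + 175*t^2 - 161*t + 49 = -63*t^3 + 186*t^2 - 177*t + 54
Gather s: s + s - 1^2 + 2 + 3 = 2*s + 4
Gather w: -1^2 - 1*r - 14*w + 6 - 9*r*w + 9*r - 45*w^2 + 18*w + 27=8*r - 45*w^2 + w*(4 - 9*r) + 32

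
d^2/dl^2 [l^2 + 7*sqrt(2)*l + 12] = 2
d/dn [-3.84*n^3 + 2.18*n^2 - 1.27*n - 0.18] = -11.52*n^2 + 4.36*n - 1.27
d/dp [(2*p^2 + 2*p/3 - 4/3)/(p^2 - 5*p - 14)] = 16*(-2*p^2 - 10*p - 3)/(3*(p^4 - 10*p^3 - 3*p^2 + 140*p + 196))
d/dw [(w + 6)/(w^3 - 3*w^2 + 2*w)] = (w*(w^2 - 3*w + 2) - (w + 6)*(3*w^2 - 6*w + 2))/(w^2*(w^2 - 3*w + 2)^2)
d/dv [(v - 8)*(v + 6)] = 2*v - 2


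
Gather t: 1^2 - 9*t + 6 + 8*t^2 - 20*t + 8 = 8*t^2 - 29*t + 15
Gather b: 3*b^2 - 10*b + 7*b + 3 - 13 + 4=3*b^2 - 3*b - 6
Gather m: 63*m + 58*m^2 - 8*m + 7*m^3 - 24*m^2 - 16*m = 7*m^3 + 34*m^2 + 39*m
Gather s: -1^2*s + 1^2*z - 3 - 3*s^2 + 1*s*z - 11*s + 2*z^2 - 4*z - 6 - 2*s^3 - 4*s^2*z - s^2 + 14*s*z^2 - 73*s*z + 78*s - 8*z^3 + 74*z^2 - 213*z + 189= -2*s^3 + s^2*(-4*z - 4) + s*(14*z^2 - 72*z + 66) - 8*z^3 + 76*z^2 - 216*z + 180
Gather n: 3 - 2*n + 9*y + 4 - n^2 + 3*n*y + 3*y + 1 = -n^2 + n*(3*y - 2) + 12*y + 8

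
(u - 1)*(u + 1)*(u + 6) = u^3 + 6*u^2 - u - 6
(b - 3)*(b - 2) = b^2 - 5*b + 6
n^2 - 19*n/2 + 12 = (n - 8)*(n - 3/2)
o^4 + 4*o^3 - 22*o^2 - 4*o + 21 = (o - 3)*(o - 1)*(o + 1)*(o + 7)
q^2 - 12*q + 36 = (q - 6)^2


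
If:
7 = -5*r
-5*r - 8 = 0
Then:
No Solution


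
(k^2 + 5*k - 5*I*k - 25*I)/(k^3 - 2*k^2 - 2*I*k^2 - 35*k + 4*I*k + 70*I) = (k - 5*I)/(k^2 - k*(7 + 2*I) + 14*I)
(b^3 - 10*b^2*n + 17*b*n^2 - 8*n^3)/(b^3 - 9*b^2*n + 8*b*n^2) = (b - n)/b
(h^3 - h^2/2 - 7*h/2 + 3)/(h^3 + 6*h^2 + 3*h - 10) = (h - 3/2)/(h + 5)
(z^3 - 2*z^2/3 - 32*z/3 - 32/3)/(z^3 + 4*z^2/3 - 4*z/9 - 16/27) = 9*(z^2 - 2*z - 8)/(9*z^2 - 4)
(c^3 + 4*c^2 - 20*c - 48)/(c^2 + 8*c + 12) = c - 4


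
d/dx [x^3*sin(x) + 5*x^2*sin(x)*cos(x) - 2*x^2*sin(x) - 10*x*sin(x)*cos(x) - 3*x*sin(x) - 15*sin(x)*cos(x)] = x^3*cos(x) + 3*x^2*sin(x) - 2*x^2*cos(x) + 5*x^2*cos(2*x) - 4*x*sin(x) + 5*x*sin(2*x) - 3*x*cos(x) - 10*x*cos(2*x) - 3*sin(x) - 5*sin(2*x) - 15*cos(2*x)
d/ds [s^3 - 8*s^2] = s*(3*s - 16)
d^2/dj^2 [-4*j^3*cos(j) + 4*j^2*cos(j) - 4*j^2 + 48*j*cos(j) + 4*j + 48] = 4*j^3*cos(j) + 24*j^2*sin(j) - 4*j^2*cos(j) - 16*j*sin(j) - 72*j*cos(j) - 96*sin(j) + 8*cos(j) - 8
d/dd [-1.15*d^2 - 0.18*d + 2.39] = -2.3*d - 0.18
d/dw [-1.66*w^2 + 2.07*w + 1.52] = 2.07 - 3.32*w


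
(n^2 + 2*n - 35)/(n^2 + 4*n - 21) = (n - 5)/(n - 3)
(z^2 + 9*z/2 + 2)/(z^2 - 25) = (z^2 + 9*z/2 + 2)/(z^2 - 25)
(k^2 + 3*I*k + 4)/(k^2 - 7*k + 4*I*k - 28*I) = (k - I)/(k - 7)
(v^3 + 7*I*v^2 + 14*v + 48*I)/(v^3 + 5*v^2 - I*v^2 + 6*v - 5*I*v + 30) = (v + 8*I)/(v + 5)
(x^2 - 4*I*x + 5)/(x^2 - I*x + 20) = (x + I)/(x + 4*I)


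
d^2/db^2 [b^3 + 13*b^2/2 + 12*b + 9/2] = 6*b + 13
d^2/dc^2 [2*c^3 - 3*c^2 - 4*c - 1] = 12*c - 6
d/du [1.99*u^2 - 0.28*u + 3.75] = 3.98*u - 0.28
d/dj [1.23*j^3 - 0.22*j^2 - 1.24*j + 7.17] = 3.69*j^2 - 0.44*j - 1.24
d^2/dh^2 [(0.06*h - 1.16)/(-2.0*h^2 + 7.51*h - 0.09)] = (-(0.06*h - 1.16)*(4.0*h - 7.51)*(8.0*h - 15.02) + (0.72*h - 5.5412)*(2.0*h^2 - 7.51*h + 0.09))/(2.0*h^2 - 7.51*h + 0.09)^3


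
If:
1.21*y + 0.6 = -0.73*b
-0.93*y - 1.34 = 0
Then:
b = 1.57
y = -1.44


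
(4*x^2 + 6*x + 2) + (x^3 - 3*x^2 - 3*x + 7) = x^3 + x^2 + 3*x + 9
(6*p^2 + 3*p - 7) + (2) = 6*p^2 + 3*p - 5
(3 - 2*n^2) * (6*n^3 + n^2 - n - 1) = -12*n^5 - 2*n^4 + 20*n^3 + 5*n^2 - 3*n - 3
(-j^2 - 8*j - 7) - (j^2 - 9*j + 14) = -2*j^2 + j - 21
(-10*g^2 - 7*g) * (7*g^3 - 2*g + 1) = -70*g^5 - 49*g^4 + 20*g^3 + 4*g^2 - 7*g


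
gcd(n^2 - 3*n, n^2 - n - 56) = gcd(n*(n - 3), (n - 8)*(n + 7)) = 1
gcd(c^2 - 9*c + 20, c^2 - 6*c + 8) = c - 4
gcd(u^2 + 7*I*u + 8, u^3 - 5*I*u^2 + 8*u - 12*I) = u - I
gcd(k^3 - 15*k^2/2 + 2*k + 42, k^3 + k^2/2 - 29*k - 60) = k - 6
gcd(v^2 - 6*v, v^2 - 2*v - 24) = v - 6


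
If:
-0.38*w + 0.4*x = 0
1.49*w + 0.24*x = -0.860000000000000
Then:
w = -0.50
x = -0.48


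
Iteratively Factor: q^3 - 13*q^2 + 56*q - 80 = (q - 4)*(q^2 - 9*q + 20) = (q - 4)^2*(q - 5)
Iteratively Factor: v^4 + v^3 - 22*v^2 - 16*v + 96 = (v - 2)*(v^3 + 3*v^2 - 16*v - 48) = (v - 2)*(v + 4)*(v^2 - v - 12) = (v - 2)*(v + 3)*(v + 4)*(v - 4)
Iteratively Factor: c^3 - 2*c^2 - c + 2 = (c - 2)*(c^2 - 1) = (c - 2)*(c + 1)*(c - 1)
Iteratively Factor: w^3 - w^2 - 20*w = (w - 5)*(w^2 + 4*w) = (w - 5)*(w + 4)*(w)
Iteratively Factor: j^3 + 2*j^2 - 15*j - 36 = (j + 3)*(j^2 - j - 12) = (j - 4)*(j + 3)*(j + 3)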